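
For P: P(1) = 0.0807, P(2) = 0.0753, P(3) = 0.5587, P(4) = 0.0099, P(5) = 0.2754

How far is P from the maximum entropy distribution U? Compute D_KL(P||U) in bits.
0.7004 bits

U(i) = 1/5 for all i

D_KL(P||U) = Σ P(x) log₂(P(x) / (1/5))
           = Σ P(x) log₂(P(x)) + log₂(5)
           = log₂(5) - H(P)

H(P) = -Σ P(x) log₂(P(x)):
  -P(1)·log₂(P(1)) = -(0.0807)·log₂(0.0807) = 0.29304
  -P(2)·log₂(P(2)) = -(0.0753)·log₂(0.0753) = 0.28096
  -P(3)·log₂(P(3)) = -(0.5587)·log₂(0.5587) = 0.46923
  -P(4)·log₂(P(4)) = -(0.0099)·log₂(0.0099) = 0.06592
  -P(5)·log₂(P(5)) = -(0.2754)·log₂(0.2754) = 0.51235
H(P) = 0.29304 + 0.28096 + 0.46923 + 0.06592 + 0.51235 = 1.62150 bits

log₂(5) = 2.32193 bits

D_KL(P||U) = 2.32193 - 1.62150 = 0.70043 ≈ 0.7004 bits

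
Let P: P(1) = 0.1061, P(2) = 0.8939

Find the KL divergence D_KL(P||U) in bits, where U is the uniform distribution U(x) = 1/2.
0.5120 bits

U(i) = 1/2 for all i

D_KL(P||U) = Σ P(x) log₂(P(x) / (1/2))
           = Σ P(x) log₂(P(x)) + log₂(2)
           = log₂(2) - H(P)

H(P) = -Σ P(x) log₂(P(x)):
  -P(1)·log₂(P(1)) = -(0.1061)·log₂(0.1061) = 0.34339
  -P(2)·log₂(P(2)) = -(0.8939)·log₂(0.8939) = 0.14465
H(P) = 0.34339 + 0.14465 = 0.48804 bits

log₂(2) = 1.00000 bits

D_KL(P||U) = 1.00000 - 0.48804 = 0.51196 ≈ 0.5120 bits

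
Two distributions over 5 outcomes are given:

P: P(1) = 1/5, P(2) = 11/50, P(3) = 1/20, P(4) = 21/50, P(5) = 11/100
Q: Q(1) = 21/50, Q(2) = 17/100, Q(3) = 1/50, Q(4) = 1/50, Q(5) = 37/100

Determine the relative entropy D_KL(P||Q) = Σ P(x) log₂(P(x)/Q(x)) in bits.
1.5861 bits

D_KL(P||Q) = Σ P(x) log₂(P(x)/Q(x))

Computing term by term:
  P(1)·log₂(P(1)/Q(1)) = (1/5)·log₂((1/5)/(21/50)) = -0.21408
  P(2)·log₂(P(2)/Q(2)) = (11/50)·log₂((11/50)/(17/100)) = 0.08183
  P(3)·log₂(P(3)/Q(3)) = (1/20)·log₂((1/20)/(1/50)) = 0.06610
  P(4)·log₂(P(4)/Q(4)) = (21/50)·log₂((21/50)/(1/50)) = 1.84477
  P(5)·log₂(P(5)/Q(5)) = (11/100)·log₂((11/100)/(37/100)) = -0.19250

D_KL(P||Q) = -0.21408 + 0.08183 + 0.06610 + 1.84477 - 0.19250 = 1.58612 ≈ 1.5861 bits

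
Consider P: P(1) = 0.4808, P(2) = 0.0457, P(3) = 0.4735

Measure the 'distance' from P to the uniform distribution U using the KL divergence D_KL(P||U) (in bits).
0.3629 bits

U(i) = 1/3 for all i

D_KL(P||U) = Σ P(x) log₂(P(x) / (1/3))
           = Σ P(x) log₂(P(x)) + log₂(3)
           = log₂(3) - H(P)

H(P) = -Σ P(x) log₂(P(x)):
  -P(1)·log₂(P(1)) = -(0.4808)·log₂(0.4808) = 0.50796
  -P(2)·log₂(P(2)) = -(0.0457)·log₂(0.0457) = 0.20344
  -P(3)·log₂(P(3)) = -(0.4735)·log₂(0.4735) = 0.51070
H(P) = 0.50796 + 0.20344 + 0.51070 = 1.22210 bits

log₂(3) = 1.58496 bits

D_KL(P||U) = 1.58496 - 1.22210 = 0.36286 ≈ 0.3629 bits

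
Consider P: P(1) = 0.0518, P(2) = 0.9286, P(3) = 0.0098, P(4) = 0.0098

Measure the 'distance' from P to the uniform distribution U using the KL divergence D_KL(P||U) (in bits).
1.5487 bits

U(i) = 1/4 for all i

D_KL(P||U) = Σ P(x) log₂(P(x) / (1/4))
           = Σ P(x) log₂(P(x)) + log₂(4)
           = log₂(4) - H(P)

H(P) = -Σ P(x) log₂(P(x)):
  -P(1)·log₂(P(1)) = -(0.0518)·log₂(0.0518) = 0.22123
  -P(2)·log₂(P(2)) = -(0.9286)·log₂(0.9286) = 0.09924
  -P(3)·log₂(P(3)) = -(0.0098)·log₂(0.0098) = 0.06540
  -P(4)·log₂(P(4)) = -(0.0098)·log₂(0.0098) = 0.06540
H(P) = 0.22123 + 0.09924 + 0.06540 + 0.06540 = 0.45127 bits

log₂(4) = 2.00000 bits

D_KL(P||U) = 2.00000 - 0.45127 = 1.54873 ≈ 1.5487 bits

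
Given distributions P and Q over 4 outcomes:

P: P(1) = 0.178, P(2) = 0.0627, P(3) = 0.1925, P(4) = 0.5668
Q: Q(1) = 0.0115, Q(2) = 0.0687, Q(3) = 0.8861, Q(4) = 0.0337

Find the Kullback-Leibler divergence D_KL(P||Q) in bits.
2.5792 bits

D_KL(P||Q) = Σ P(x) log₂(P(x)/Q(x))

Computing term by term:
  P(1)·log₂(P(1)/Q(1)) = 0.178·log₂(0.178/0.0115) = 0.70349
  P(2)·log₂(P(2)/Q(2)) = 0.0627·log₂(0.0627/0.0687) = -0.00827
  P(3)·log₂(P(3)/Q(3)) = 0.1925·log₂(0.1925/0.8861) = -0.42400
  P(4)·log₂(P(4)/Q(4)) = 0.5668·log₂(0.5668/0.0337) = 2.30802

D_KL(P||Q) = 0.70349 - 0.00827 - 0.42400 + 2.30802 = 2.57924 ≈ 2.5792 bits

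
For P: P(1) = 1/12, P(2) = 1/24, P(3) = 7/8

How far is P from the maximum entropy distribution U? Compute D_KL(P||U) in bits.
0.9266 bits

U(i) = 1/3 for all i

D_KL(P||U) = Σ P(x) log₂(P(x) / (1/3))
           = Σ P(x) log₂(P(x)) + log₂(3)
           = log₂(3) - H(P)

H(P) = -Σ P(x) log₂(P(x)):
  -P(1)·log₂(P(1)) = -(1/12)·log₂(1/12) = 0.29875
  -P(2)·log₂(P(2)) = -(1/24)·log₂(1/24) = 0.19104
  -P(3)·log₂(P(3)) = -(7/8)·log₂(7/8) = 0.16856
H(P) = 0.29875 + 0.19104 + 0.16856 = 0.65835 bits

log₂(3) = 1.58496 bits

D_KL(P||U) = 1.58496 - 0.65835 = 0.92661 ≈ 0.9266 bits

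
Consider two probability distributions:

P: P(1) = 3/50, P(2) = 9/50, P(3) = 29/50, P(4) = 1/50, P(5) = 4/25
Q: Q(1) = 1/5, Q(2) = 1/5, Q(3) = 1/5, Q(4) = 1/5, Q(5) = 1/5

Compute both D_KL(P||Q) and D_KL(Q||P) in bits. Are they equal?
D_KL(P||Q) = 0.6414 bits, D_KL(Q||P) = 0.7994 bits. No, they are not equal.

D_KL(P||Q) = Σ P(x) log₂(P(x)/Q(x))

Computing term by term:
  P(1)·log₂(P(1)/Q(1)) = (3/50)·log₂((3/50)/(1/5)) = -0.10422
  P(2)·log₂(P(2)/Q(2)) = (9/50)·log₂((9/50)/(1/5)) = -0.02736
  P(3)·log₂(P(3)/Q(3)) = (29/50)·log₂((29/50)/(1/5)) = 0.89091
  P(4)·log₂(P(4)/Q(4)) = (1/50)·log₂((1/50)/(1/5)) = -0.06644
  P(5)·log₂(P(5)/Q(5)) = (4/25)·log₂((4/25)/(1/5)) = -0.05151

D_KL(P||Q) = -0.10422 - 0.02736 + 0.89091 - 0.06644 - 0.05151 = 0.64138 ≈ 0.6414 bits

D_KL(Q||P) = Σ Q(x) log₂(Q(x)/P(x))

Computing term by term:
  Q(1)·log₂(Q(1)/P(1)) = (1/5)·log₂((1/5)/(3/50)) = 0.34739
  Q(2)·log₂(Q(2)/P(2)) = (1/5)·log₂((1/5)/(9/50)) = 0.03040
  Q(3)·log₂(Q(3)/P(3)) = (1/5)·log₂((1/5)/(29/50)) = -0.30721
  Q(4)·log₂(Q(4)/P(4)) = (1/5)·log₂((1/5)/(1/50)) = 0.66439
  Q(5)·log₂(Q(5)/P(5)) = (1/5)·log₂((1/5)/(4/25)) = 0.06439

D_KL(Q||P) = 0.34739 + 0.03040 - 0.30721 + 0.66439 + 0.06439 = 0.79936 ≈ 0.7994 bits

These are NOT equal (difference: 0.1580 bits). KL divergence is asymmetric: D_KL(P||Q) ≠ D_KL(Q||P) in general.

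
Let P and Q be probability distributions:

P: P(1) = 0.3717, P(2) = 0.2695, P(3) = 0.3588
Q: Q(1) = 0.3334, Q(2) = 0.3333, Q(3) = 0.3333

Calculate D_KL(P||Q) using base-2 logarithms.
0.0139 bits

D_KL(P||Q) = Σ P(x) log₂(P(x)/Q(x))

Computing term by term:
  P(1)·log₂(P(1)/Q(1)) = 0.3717·log₂(0.3717/0.3334) = 0.05831
  P(2)·log₂(P(2)/Q(2)) = 0.2695·log₂(0.2695/0.3333) = -0.08261
  P(3)·log₂(P(3)/Q(3)) = 0.3588·log₂(0.3588/0.3333) = 0.03816

D_KL(P||Q) = 0.05831 - 0.08261 + 0.03816 = 0.01386 ≈ 0.0139 bits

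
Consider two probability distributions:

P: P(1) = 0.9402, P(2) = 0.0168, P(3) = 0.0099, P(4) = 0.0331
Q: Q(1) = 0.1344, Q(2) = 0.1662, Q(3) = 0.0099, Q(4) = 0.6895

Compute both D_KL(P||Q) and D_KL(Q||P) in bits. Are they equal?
D_KL(P||Q) = 2.4381 bits, D_KL(Q||P) = 3.1928 bits. No, they are not equal.

D_KL(P||Q) = Σ P(x) log₂(P(x)/Q(x))

Computing term by term:
  P(1)·log₂(P(1)/Q(1)) = 0.9402·log₂(0.9402/0.1344) = 2.63861
  P(2)·log₂(P(2)/Q(2)) = 0.0168·log₂(0.0168/0.1662) = -0.05555
  P(3)·log₂(P(3)/Q(3)) = 0.0099·log₂(0.0099/0.0099) = 0.00000
  P(4)·log₂(P(4)/Q(4)) = 0.0331·log₂(0.0331/0.6895) = -0.14500

D_KL(P||Q) = 2.63861 - 0.05555 + 0.00000 - 0.14500 = 2.43806 ≈ 2.4381 bits

D_KL(Q||P) = Σ Q(x) log₂(Q(x)/P(x))

Computing term by term:
  Q(1)·log₂(Q(1)/P(1)) = 0.1344·log₂(0.1344/0.9402) = -0.37718
  Q(2)·log₂(Q(2)/P(2)) = 0.1662·log₂(0.1662/0.0168) = 0.54952
  Q(3)·log₂(Q(3)/P(3)) = 0.0099·log₂(0.0099/0.0099) = 0.00000
  Q(4)·log₂(Q(4)/P(4)) = 0.6895·log₂(0.6895/0.0331) = 3.02046

D_KL(Q||P) = -0.37718 + 0.54952 + 0.00000 + 3.02046 = 3.19280 ≈ 3.1928 bits

These are NOT equal (difference: 0.7547 bits). KL divergence is asymmetric: D_KL(P||Q) ≠ D_KL(Q||P) in general.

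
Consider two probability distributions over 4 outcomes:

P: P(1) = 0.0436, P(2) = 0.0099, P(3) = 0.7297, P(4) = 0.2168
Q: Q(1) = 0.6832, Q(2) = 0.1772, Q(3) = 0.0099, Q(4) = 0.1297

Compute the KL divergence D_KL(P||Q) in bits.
4.4733 bits

D_KL(P||Q) = Σ P(x) log₂(P(x)/Q(x))

Computing term by term:
  P(1)·log₂(P(1)/Q(1)) = 0.0436·log₂(0.0436/0.6832) = -0.17309
  P(2)·log₂(P(2)/Q(2)) = 0.0099·log₂(0.0099/0.1772) = -0.04120
  P(3)·log₂(P(3)/Q(3)) = 0.7297·log₂(0.7297/0.0099) = 4.52686
  P(4)·log₂(P(4)/Q(4)) = 0.2168·log₂(0.2168/0.1297) = 0.16069

D_KL(P||Q) = -0.17309 - 0.04120 + 4.52686 + 0.16069 = 4.47326 ≈ 4.4733 bits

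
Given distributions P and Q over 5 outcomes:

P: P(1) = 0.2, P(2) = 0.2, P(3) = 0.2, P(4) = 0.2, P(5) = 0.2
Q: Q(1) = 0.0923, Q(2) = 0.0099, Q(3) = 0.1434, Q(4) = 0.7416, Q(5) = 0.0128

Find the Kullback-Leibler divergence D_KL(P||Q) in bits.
1.6014 bits

D_KL(P||Q) = Σ P(x) log₂(P(x)/Q(x))

Computing term by term:
  P(1)·log₂(P(1)/Q(1)) = 0.2·log₂(0.2/0.0923) = 0.22312
  P(2)·log₂(P(2)/Q(2)) = 0.2·log₂(0.2/0.0099) = 0.86729
  P(3)·log₂(P(3)/Q(3)) = 0.2·log₂(0.2/0.1434) = 0.09599
  P(4)·log₂(P(4)/Q(4)) = 0.2·log₂(0.2/0.7416) = -0.37813
  P(5)·log₂(P(5)/Q(5)) = 0.2·log₂(0.2/0.0128) = 0.79316

D_KL(P||Q) = 0.22312 + 0.86729 + 0.09599 - 0.37813 + 0.79316 = 1.60143 ≈ 1.6014 bits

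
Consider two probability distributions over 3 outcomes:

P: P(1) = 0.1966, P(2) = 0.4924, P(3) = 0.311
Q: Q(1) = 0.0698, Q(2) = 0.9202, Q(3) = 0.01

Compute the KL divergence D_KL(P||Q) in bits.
1.3917 bits

D_KL(P||Q) = Σ P(x) log₂(P(x)/Q(x))

Computing term by term:
  P(1)·log₂(P(1)/Q(1)) = 0.1966·log₂(0.1966/0.0698) = 0.29371
  P(2)·log₂(P(2)/Q(2)) = 0.4924·log₂(0.4924/0.9202) = -0.44420
  P(3)·log₂(P(3)/Q(3)) = 0.311·log₂(0.311/0.01) = 1.54220

D_KL(P||Q) = 0.29371 - 0.44420 + 1.54220 = 1.39171 ≈ 1.3917 bits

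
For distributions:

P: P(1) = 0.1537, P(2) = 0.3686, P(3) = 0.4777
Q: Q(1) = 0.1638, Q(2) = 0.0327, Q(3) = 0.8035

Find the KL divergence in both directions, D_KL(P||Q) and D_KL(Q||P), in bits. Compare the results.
D_KL(P||Q) = 0.9157 bits, D_KL(Q||P) = 0.5035 bits. D_KL(P||Q) is larger than D_KL(Q||P) by 0.4122 bits; the two directions differ.

D_KL(P||Q) = Σ P(x) log₂(P(x)/Q(x))

Computing term by term:
  P(1)·log₂(P(1)/Q(1)) = 0.1537·log₂(0.1537/0.1638) = -0.01411
  P(2)·log₂(P(2)/Q(2)) = 0.3686·log₂(0.3686/0.0327) = 1.28814
  P(3)·log₂(P(3)/Q(3)) = 0.4777·log₂(0.4777/0.8035) = -0.35837

D_KL(P||Q) = -0.01411 + 1.28814 - 0.35837 = 0.91566 ≈ 0.9157 bits

D_KL(Q||P) = Σ Q(x) log₂(Q(x)/P(x))

Computing term by term:
  Q(1)·log₂(Q(1)/P(1)) = 0.1638·log₂(0.1638/0.1537) = 0.01504
  Q(2)·log₂(Q(2)/P(2)) = 0.0327·log₂(0.0327/0.3686) = -0.11428
  Q(3)·log₂(Q(3)/P(3)) = 0.8035·log₂(0.8035/0.4777) = 0.60278

D_KL(Q||P) = 0.01504 - 0.11428 + 0.60278 = 0.50354 ≈ 0.5035 bits

These are NOT equal (difference: 0.4122 bits). KL divergence is asymmetric: D_KL(P||Q) ≠ D_KL(Q||P) in general.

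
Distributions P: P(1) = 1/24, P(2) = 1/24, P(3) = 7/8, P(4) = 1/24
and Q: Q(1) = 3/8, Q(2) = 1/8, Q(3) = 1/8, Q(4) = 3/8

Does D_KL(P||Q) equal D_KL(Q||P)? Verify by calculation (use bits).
D_KL(P||Q) = 2.1262 bits, D_KL(Q||P) = 2.2246 bits. No — D_KL(P||Q) ≠ D_KL(Q||P) for this pair.

D_KL(P||Q) = Σ P(x) log₂(P(x)/Q(x))

Computing term by term:
  P(1)·log₂(P(1)/Q(1)) = (1/24)·log₂((1/24)/(3/8)) = -0.13208
  P(2)·log₂(P(2)/Q(2)) = (1/24)·log₂((1/24)/(1/8)) = -0.06604
  P(3)·log₂(P(3)/Q(3)) = (7/8)·log₂((7/8)/(1/8)) = 2.45644
  P(4)·log₂(P(4)/Q(4)) = (1/24)·log₂((1/24)/(3/8)) = -0.13208

D_KL(P||Q) = -0.13208 - 0.06604 + 2.45644 - 0.13208 = 2.12624 ≈ 2.1262 bits

D_KL(Q||P) = Σ Q(x) log₂(Q(x)/P(x))

Computing term by term:
  Q(1)·log₂(Q(1)/P(1)) = (3/8)·log₂((3/8)/(1/24)) = 1.18872
  Q(2)·log₂(Q(2)/P(2)) = (1/8)·log₂((1/8)/(1/24)) = 0.19812
  Q(3)·log₂(Q(3)/P(3)) = (1/8)·log₂((1/8)/(7/8)) = -0.35092
  Q(4)·log₂(Q(4)/P(4)) = (3/8)·log₂((3/8)/(1/24)) = 1.18872

D_KL(Q||P) = 1.18872 + 0.19812 - 0.35092 + 1.18872 = 2.22464 ≈ 2.2246 bits

These are NOT equal (difference: 0.0984 bits). KL divergence is asymmetric: D_KL(P||Q) ≠ D_KL(Q||P) in general.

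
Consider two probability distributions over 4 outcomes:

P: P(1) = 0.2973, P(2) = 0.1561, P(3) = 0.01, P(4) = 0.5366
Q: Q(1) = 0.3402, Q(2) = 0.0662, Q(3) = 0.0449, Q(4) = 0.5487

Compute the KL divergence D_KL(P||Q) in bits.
0.0964 bits

D_KL(P||Q) = Σ P(x) log₂(P(x)/Q(x))

Computing term by term:
  P(1)·log₂(P(1)/Q(1)) = 0.2973·log₂(0.2973/0.3402) = -0.05781
  P(2)·log₂(P(2)/Q(2)) = 0.1561·log₂(0.1561/0.0662) = 0.19318
  P(3)·log₂(P(3)/Q(3)) = 0.01·log₂(0.01/0.0449) = -0.02167
  P(4)·log₂(P(4)/Q(4)) = 0.5366·log₂(0.5366/0.5487) = -0.01726

D_KL(P||Q) = -0.05781 + 0.19318 - 0.02167 - 0.01726 = 0.09644 ≈ 0.0964 bits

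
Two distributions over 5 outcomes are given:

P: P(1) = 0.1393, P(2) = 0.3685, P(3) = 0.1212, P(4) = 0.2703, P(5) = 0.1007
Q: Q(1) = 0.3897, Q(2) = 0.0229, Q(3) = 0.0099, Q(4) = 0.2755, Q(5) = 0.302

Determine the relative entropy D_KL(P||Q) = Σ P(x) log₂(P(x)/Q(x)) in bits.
1.5413 bits

D_KL(P||Q) = Σ P(x) log₂(P(x)/Q(x))

Computing term by term:
  P(1)·log₂(P(1)/Q(1)) = 0.1393·log₂(0.1393/0.3897) = -0.20674
  P(2)·log₂(P(2)/Q(2)) = 0.3685·log₂(0.3685/0.0229) = 1.47704
  P(3)·log₂(P(3)/Q(3)) = 0.1212·log₂(0.1212/0.0099) = 0.43799
  P(4)·log₂(P(4)/Q(4)) = 0.2703·log₂(0.2703/0.2755) = -0.00743
  P(5)·log₂(P(5)/Q(5)) = 0.1007·log₂(0.1007/0.302) = -0.15956

D_KL(P||Q) = -0.20674 + 1.47704 + 0.43799 - 0.00743 - 0.15956 = 1.54130 ≈ 1.5413 bits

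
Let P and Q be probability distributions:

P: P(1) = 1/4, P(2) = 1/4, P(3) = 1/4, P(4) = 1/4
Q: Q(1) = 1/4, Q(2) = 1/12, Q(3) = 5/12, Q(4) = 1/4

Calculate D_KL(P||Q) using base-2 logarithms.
0.2120 bits

D_KL(P||Q) = Σ P(x) log₂(P(x)/Q(x))

Computing term by term:
  P(1)·log₂(P(1)/Q(1)) = (1/4)·log₂((1/4)/(1/4)) = 0.00000
  P(2)·log₂(P(2)/Q(2)) = (1/4)·log₂((1/4)/(1/12)) = 0.39624
  P(3)·log₂(P(3)/Q(3)) = (1/4)·log₂((1/4)/(5/12)) = -0.18424
  P(4)·log₂(P(4)/Q(4)) = (1/4)·log₂((1/4)/(1/4)) = 0.00000

D_KL(P||Q) = 0.00000 + 0.39624 - 0.18424 + 0.00000 = 0.21200 ≈ 0.2120 bits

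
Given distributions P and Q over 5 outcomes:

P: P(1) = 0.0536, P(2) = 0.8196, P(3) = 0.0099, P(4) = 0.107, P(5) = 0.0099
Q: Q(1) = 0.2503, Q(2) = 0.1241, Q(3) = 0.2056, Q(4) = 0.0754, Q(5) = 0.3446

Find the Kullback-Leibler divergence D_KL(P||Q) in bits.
2.0729 bits

D_KL(P||Q) = Σ P(x) log₂(P(x)/Q(x))

Computing term by term:
  P(1)·log₂(P(1)/Q(1)) = 0.0536·log₂(0.0536/0.2503) = -0.11917
  P(2)·log₂(P(2)/Q(2)) = 0.8196·log₂(0.8196/0.1241) = 2.23211
  P(3)·log₂(P(3)/Q(3)) = 0.0099·log₂(0.0099/0.2056) = -0.04333
  P(4)·log₂(P(4)/Q(4)) = 0.107·log₂(0.107/0.0754) = 0.05403
  P(5)·log₂(P(5)/Q(5)) = 0.0099·log₂(0.0099/0.3446) = -0.05070

D_KL(P||Q) = -0.11917 + 2.23211 - 0.04333 + 0.05403 - 0.05070 = 2.07294 ≈ 2.0729 bits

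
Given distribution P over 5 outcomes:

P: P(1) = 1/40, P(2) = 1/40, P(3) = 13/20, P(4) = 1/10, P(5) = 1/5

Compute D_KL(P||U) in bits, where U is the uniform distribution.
0.8553 bits

U(i) = 1/5 for all i

D_KL(P||U) = Σ P(x) log₂(P(x) / (1/5))
           = Σ P(x) log₂(P(x)) + log₂(5)
           = log₂(5) - H(P)

H(P) = -Σ P(x) log₂(P(x)):
  -P(1)·log₂(P(1)) = -(1/40)·log₂(1/40) = 0.13305
  -P(2)·log₂(P(2)) = -(1/40)·log₂(1/40) = 0.13305
  -P(3)·log₂(P(3)) = -(13/20)·log₂(13/20) = 0.40397
  -P(4)·log₂(P(4)) = -(1/10)·log₂(1/10) = 0.33219
  -P(5)·log₂(P(5)) = -(1/5)·log₂(1/5) = 0.46439
H(P) = 0.13305 + 0.13305 + 0.40397 + 0.33219 + 0.46439 = 1.46665 bits

log₂(5) = 2.32193 bits

D_KL(P||U) = 2.32193 - 1.46665 = 0.85528 ≈ 0.8553 bits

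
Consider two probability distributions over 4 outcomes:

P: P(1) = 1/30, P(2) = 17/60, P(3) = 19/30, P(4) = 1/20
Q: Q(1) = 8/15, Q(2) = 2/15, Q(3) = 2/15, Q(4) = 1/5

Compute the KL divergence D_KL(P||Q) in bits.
1.4985 bits

D_KL(P||Q) = Σ P(x) log₂(P(x)/Q(x))

Computing term by term:
  P(1)·log₂(P(1)/Q(1)) = (1/30)·log₂((1/30)/(8/15)) = -0.13333
  P(2)·log₂(P(2)/Q(2)) = (17/60)·log₂((17/60)/(2/15)) = 0.30811
  P(3)·log₂(P(3)/Q(3)) = (19/30)·log₂((19/30)/(2/15)) = 1.42369
  P(4)·log₂(P(4)/Q(4)) = (1/20)·log₂((1/20)/(1/5)) = -0.10000

D_KL(P||Q) = -0.13333 + 0.30811 + 1.42369 - 0.10000 = 1.49847 ≈ 1.4985 bits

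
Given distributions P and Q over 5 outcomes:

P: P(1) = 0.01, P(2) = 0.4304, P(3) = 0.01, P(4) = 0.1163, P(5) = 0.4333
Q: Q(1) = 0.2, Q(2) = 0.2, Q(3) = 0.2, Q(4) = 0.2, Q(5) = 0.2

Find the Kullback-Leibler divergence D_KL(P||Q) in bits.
0.7818 bits

D_KL(P||Q) = Σ P(x) log₂(P(x)/Q(x))

Computing term by term:
  P(1)·log₂(P(1)/Q(1)) = 0.01·log₂(0.01/0.2) = -0.04322
  P(2)·log₂(P(2)/Q(2)) = 0.4304·log₂(0.4304/0.2) = 0.47588
  P(3)·log₂(P(3)/Q(3)) = 0.01·log₂(0.01/0.2) = -0.04322
  P(4)·log₂(P(4)/Q(4)) = 0.1163·log₂(0.1163/0.2) = -0.09096
  P(5)·log₂(P(5)/Q(5)) = 0.4333·log₂(0.4333/0.2) = 0.48329

D_KL(P||Q) = -0.04322 + 0.47588 - 0.04322 - 0.09096 + 0.48329 = 0.78177 ≈ 0.7818 bits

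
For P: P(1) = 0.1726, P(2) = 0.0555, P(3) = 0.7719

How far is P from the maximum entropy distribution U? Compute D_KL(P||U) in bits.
0.6277 bits

U(i) = 1/3 for all i

D_KL(P||U) = Σ P(x) log₂(P(x) / (1/3))
           = Σ P(x) log₂(P(x)) + log₂(3)
           = log₂(3) - H(P)

H(P) = -Σ P(x) log₂(P(x)):
  -P(1)·log₂(P(1)) = -(0.1726)·log₂(0.1726) = 0.43745
  -P(2)·log₂(P(2)) = -(0.0555)·log₂(0.0555) = 0.23151
  -P(3)·log₂(P(3)) = -(0.7719)·log₂(0.7719) = 0.28832
H(P) = 0.43745 + 0.23151 + 0.28832 = 0.95728 bits

log₂(3) = 1.58496 bits

D_KL(P||U) = 1.58496 - 0.95728 = 0.62768 ≈ 0.6277 bits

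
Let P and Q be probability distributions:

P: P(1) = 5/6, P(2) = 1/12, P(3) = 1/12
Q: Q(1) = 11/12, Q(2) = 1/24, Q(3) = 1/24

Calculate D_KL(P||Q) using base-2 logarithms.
0.0521 bits

D_KL(P||Q) = Σ P(x) log₂(P(x)/Q(x))

Computing term by term:
  P(1)·log₂(P(1)/Q(1)) = (5/6)·log₂((5/6)/(11/12)) = -0.11459
  P(2)·log₂(P(2)/Q(2)) = (1/12)·log₂((1/12)/(1/24)) = 0.08333
  P(3)·log₂(P(3)/Q(3)) = (1/12)·log₂((1/12)/(1/24)) = 0.08333

D_KL(P||Q) = -0.11459 + 0.08333 + 0.08333 = 0.05207 ≈ 0.0521 bits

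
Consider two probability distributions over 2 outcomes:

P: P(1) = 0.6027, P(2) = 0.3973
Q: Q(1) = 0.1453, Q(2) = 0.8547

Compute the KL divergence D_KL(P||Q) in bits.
0.7979 bits

D_KL(P||Q) = Σ P(x) log₂(P(x)/Q(x))

Computing term by term:
  P(1)·log₂(P(1)/Q(1)) = 0.6027·log₂(0.6027/0.1453) = 1.23698
  P(2)·log₂(P(2)/Q(2)) = 0.3973·log₂(0.3973/0.8547) = -0.43909

D_KL(P||Q) = 1.23698 - 0.43909 = 0.79789 ≈ 0.7979 bits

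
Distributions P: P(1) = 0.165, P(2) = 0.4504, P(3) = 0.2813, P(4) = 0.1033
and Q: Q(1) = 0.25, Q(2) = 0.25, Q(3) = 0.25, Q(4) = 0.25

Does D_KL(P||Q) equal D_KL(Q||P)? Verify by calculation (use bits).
D_KL(P||Q) = 0.1998 bits, D_KL(Q||P) = 0.2138 bits. No — D_KL(P||Q) ≠ D_KL(Q||P) for this pair.

D_KL(P||Q) = Σ P(x) log₂(P(x)/Q(x))

Computing term by term:
  P(1)·log₂(P(1)/Q(1)) = 0.165·log₂(0.165/0.25) = -0.09891
  P(2)·log₂(P(2)/Q(2)) = 0.4504·log₂(0.4504/0.25) = 0.38252
  P(3)·log₂(P(3)/Q(3)) = 0.2813·log₂(0.2813/0.25) = 0.04787
  P(4)·log₂(P(4)/Q(4)) = 0.1033·log₂(0.1033/0.25) = -0.13172

D_KL(P||Q) = -0.09891 + 0.38252 + 0.04787 - 0.13172 = 0.19976 ≈ 0.1998 bits

D_KL(Q||P) = Σ Q(x) log₂(Q(x)/P(x))

Computing term by term:
  Q(1)·log₂(Q(1)/P(1)) = 0.25·log₂(0.25/0.165) = 0.14987
  Q(2)·log₂(Q(2)/P(2)) = 0.25·log₂(0.25/0.4504) = -0.21232
  Q(3)·log₂(Q(3)/P(3)) = 0.25·log₂(0.25/0.2813) = -0.04255
  Q(4)·log₂(Q(4)/P(4)) = 0.25·log₂(0.25/0.1033) = 0.31877

D_KL(Q||P) = 0.14987 - 0.21232 - 0.04255 + 0.31877 = 0.21377 ≈ 0.2138 bits

These are NOT equal (difference: 0.0140 bits). KL divergence is asymmetric: D_KL(P||Q) ≠ D_KL(Q||P) in general.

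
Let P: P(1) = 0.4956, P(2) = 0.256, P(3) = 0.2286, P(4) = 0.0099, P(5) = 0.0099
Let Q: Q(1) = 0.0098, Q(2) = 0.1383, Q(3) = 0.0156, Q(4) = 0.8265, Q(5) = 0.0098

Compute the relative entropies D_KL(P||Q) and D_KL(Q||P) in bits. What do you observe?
D_KL(P||Q) = 3.8550 bits, D_KL(Q||P) = 5.0370 bits. The two directions give different values (D_KL(Q||P) exceeds D_KL(P||Q) by 1.1820 bits): KL divergence is asymmetric.

D_KL(P||Q) = Σ P(x) log₂(P(x)/Q(x))

Computing term by term:
  P(1)·log₂(P(1)/Q(1)) = 0.4956·log₂(0.4956/0.0098) = 2.80522
  P(2)·log₂(P(2)/Q(2)) = 0.256·log₂(0.256/0.1383) = 0.22742
  P(3)·log₂(P(3)/Q(3)) = 0.2286·log₂(0.2286/0.0156) = 0.88542
  P(4)·log₂(P(4)/Q(4)) = 0.0099·log₂(0.0099/0.8265) = -0.06320
  P(5)·log₂(P(5)/Q(5)) = 0.0099·log₂(0.0099/0.0098) = 0.00015

D_KL(P||Q) = 2.80522 + 0.22742 + 0.88542 - 0.06320 + 0.00015 = 3.85501 ≈ 3.8550 bits

D_KL(Q||P) = Σ Q(x) log₂(Q(x)/P(x))

Computing term by term:
  Q(1)·log₂(Q(1)/P(1)) = 0.0098·log₂(0.0098/0.4956) = -0.05547
  Q(2)·log₂(Q(2)/P(2)) = 0.1383·log₂(0.1383/0.256) = -0.12286
  Q(3)·log₂(Q(3)/P(3)) = 0.0156·log₂(0.0156/0.2286) = -0.06042
  Q(4)·log₂(Q(4)/P(4)) = 0.8265·log₂(0.8265/0.0099) = 5.27592
  Q(5)·log₂(Q(5)/P(5)) = 0.0098·log₂(0.0098/0.0099) = -0.00014

D_KL(Q||P) = -0.05547 - 0.12286 - 0.06042 + 5.27592 - 0.00014 = 5.03703 ≈ 5.0370 bits

These are NOT equal (difference: 1.1820 bits). KL divergence is asymmetric: D_KL(P||Q) ≠ D_KL(Q||P) in general.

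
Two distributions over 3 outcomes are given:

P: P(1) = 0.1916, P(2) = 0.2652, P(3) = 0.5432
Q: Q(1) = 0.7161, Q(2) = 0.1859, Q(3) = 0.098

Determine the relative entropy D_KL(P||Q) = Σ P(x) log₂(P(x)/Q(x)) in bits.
1.1135 bits

D_KL(P||Q) = Σ P(x) log₂(P(x)/Q(x))

Computing term by term:
  P(1)·log₂(P(1)/Q(1)) = 0.1916·log₂(0.1916/0.7161) = -0.36444
  P(2)·log₂(P(2)/Q(2)) = 0.2652·log₂(0.2652/0.1859) = 0.13593
  P(3)·log₂(P(3)/Q(3)) = 0.5432·log₂(0.5432/0.098) = 1.34205

D_KL(P||Q) = -0.36444 + 0.13593 + 1.34205 = 1.11354 ≈ 1.1135 bits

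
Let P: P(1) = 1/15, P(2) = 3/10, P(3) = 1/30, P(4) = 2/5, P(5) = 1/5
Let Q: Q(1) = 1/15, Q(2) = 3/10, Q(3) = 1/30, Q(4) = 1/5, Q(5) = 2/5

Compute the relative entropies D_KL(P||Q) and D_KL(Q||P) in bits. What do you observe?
D_KL(P||Q) = 0.2000 bits, D_KL(Q||P) = 0.2000 bits. The two directions give the same value here, because Q is a self-inverse relabeling of P; in general KL divergence is asymmetric.

D_KL(P||Q) = Σ P(x) log₂(P(x)/Q(x))

Computing term by term:
  P(1)·log₂(P(1)/Q(1)) = (1/15)·log₂((1/15)/(1/15)) = 0.00000
  P(2)·log₂(P(2)/Q(2)) = (3/10)·log₂((3/10)/(3/10)) = 0.00000
  P(3)·log₂(P(3)/Q(3)) = (1/30)·log₂((1/30)/(1/30)) = 0.00000
  P(4)·log₂(P(4)/Q(4)) = (2/5)·log₂((2/5)/(1/5)) = 0.40000
  P(5)·log₂(P(5)/Q(5)) = (1/5)·log₂((1/5)/(2/5)) = -0.20000

D_KL(P||Q) = 0.00000 + 0.00000 + 0.00000 + 0.40000 - 0.20000 = 0.20000 ≈ 0.2000 bits

D_KL(Q||P) = Σ Q(x) log₂(Q(x)/P(x))

Computing term by term:
  Q(1)·log₂(Q(1)/P(1)) = (1/15)·log₂((1/15)/(1/15)) = 0.00000
  Q(2)·log₂(Q(2)/P(2)) = (3/10)·log₂((3/10)/(3/10)) = 0.00000
  Q(3)·log₂(Q(3)/P(3)) = (1/30)·log₂((1/30)/(1/30)) = 0.00000
  Q(4)·log₂(Q(4)/P(4)) = (1/5)·log₂((1/5)/(2/5)) = -0.20000
  Q(5)·log₂(Q(5)/P(5)) = (2/5)·log₂((2/5)/(1/5)) = 0.40000

D_KL(Q||P) = 0.00000 + 0.00000 + 0.00000 - 0.20000 + 0.40000 = 0.20000 ≈ 0.2000 bits

These ARE equal here. Q is P with outcomes relabeled (Q(4) = P(5), Q(5) = P(4)) by a relabeling that is its own inverse, so the two sums contain exactly the same terms in a different order. This is a special case — KL divergence is not symmetric in general: D_KL(P||Q) ≠ D_KL(Q||P) for most P, Q.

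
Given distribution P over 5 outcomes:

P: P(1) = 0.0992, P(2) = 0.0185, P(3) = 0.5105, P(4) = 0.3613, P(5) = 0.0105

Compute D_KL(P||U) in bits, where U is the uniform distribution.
0.7899 bits

U(i) = 1/5 for all i

D_KL(P||U) = Σ P(x) log₂(P(x) / (1/5))
           = Σ P(x) log₂(P(x)) + log₂(5)
           = log₂(5) - H(P)

H(P) = -Σ P(x) log₂(P(x)):
  -P(1)·log₂(P(1)) = -(0.0992)·log₂(0.0992) = 0.33068
  -P(2)·log₂(P(2)) = -(0.0185)·log₂(0.0185) = 0.10649
  -P(3)·log₂(P(3)) = -(0.5105)·log₂(0.5105) = 0.49519
  -P(4)·log₂(P(4)) = -(0.3613)·log₂(0.3613) = 0.53065
  -P(5)·log₂(P(5)) = -(0.0105)·log₂(0.0105) = 0.06902
H(P) = 0.33068 + 0.10649 + 0.49519 + 0.53065 + 0.06902 = 1.53203 bits

log₂(5) = 2.32193 bits

D_KL(P||U) = 2.32193 - 1.53203 = 0.78990 ≈ 0.7899 bits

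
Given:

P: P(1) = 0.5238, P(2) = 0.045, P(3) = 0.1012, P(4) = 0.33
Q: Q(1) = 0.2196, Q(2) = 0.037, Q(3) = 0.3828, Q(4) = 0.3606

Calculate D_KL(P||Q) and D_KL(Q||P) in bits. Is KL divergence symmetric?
D_KL(P||Q) = 0.4332 bits, D_KL(Q||P) = 0.4950 bits. No, KL divergence is not symmetric.

D_KL(P||Q) = Σ P(x) log₂(P(x)/Q(x))

Computing term by term:
  P(1)·log₂(P(1)/Q(1)) = 0.5238·log₂(0.5238/0.2196) = 0.65692
  P(2)·log₂(P(2)/Q(2)) = 0.045·log₂(0.045/0.037) = 0.01271
  P(3)·log₂(P(3)/Q(3)) = 0.1012·log₂(0.1012/0.3828) = -0.19424
  P(4)·log₂(P(4)/Q(4)) = 0.33·log₂(0.33/0.3606) = -0.04222

D_KL(P||Q) = 0.65692 + 0.01271 - 0.19424 - 0.04222 = 0.43317 ≈ 0.4332 bits

D_KL(Q||P) = Σ Q(x) log₂(Q(x)/P(x))

Computing term by term:
  Q(1)·log₂(Q(1)/P(1)) = 0.2196·log₂(0.2196/0.5238) = -0.27541
  Q(2)·log₂(Q(2)/P(2)) = 0.037·log₂(0.037/0.045) = -0.01045
  Q(3)·log₂(Q(3)/P(3)) = 0.3828·log₂(0.3828/0.1012) = 0.73474
  Q(4)·log₂(Q(4)/P(4)) = 0.3606·log₂(0.3606/0.33) = 0.04613

D_KL(Q||P) = -0.27541 - 0.01045 + 0.73474 + 0.04613 = 0.49501 ≈ 0.4950 bits

These are NOT equal (difference: 0.0618 bits). KL divergence is asymmetric: D_KL(P||Q) ≠ D_KL(Q||P) in general.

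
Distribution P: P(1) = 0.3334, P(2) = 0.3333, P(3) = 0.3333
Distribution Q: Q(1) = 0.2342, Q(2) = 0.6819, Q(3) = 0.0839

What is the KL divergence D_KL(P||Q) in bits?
0.4890 bits

D_KL(P||Q) = Σ P(x) log₂(P(x)/Q(x))

Computing term by term:
  P(1)·log₂(P(1)/Q(1)) = 0.3334·log₂(0.3334/0.2342) = 0.16987
  P(2)·log₂(P(2)/Q(2)) = 0.3333·log₂(0.3333/0.6819) = -0.34421
  P(3)·log₂(P(3)/Q(3)) = 0.3333·log₂(0.3333/0.0839) = 0.66329

D_KL(P||Q) = 0.16987 - 0.34421 + 0.66329 = 0.48895 ≈ 0.4890 bits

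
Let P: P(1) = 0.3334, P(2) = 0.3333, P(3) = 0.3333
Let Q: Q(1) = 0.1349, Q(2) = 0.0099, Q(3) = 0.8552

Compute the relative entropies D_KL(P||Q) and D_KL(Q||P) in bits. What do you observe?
D_KL(P||Q) = 1.6730 bits, D_KL(Q||P) = 0.9363 bits. The two directions give different values (D_KL(P||Q) exceeds D_KL(Q||P) by 0.7367 bits): KL divergence is asymmetric.

D_KL(P||Q) = Σ P(x) log₂(P(x)/Q(x))

Computing term by term:
  P(1)·log₂(P(1)/Q(1)) = 0.3334·log₂(0.3334/0.1349) = 0.43521
  P(2)·log₂(P(2)/Q(2)) = 0.3333·log₂(0.3333/0.0099) = 1.69091
  P(3)·log₂(P(3)/Q(3)) = 0.3333·log₂(0.3333/0.8552) = -0.45310

D_KL(P||Q) = 0.43521 + 1.69091 - 0.45310 = 1.67302 ≈ 1.6730 bits

D_KL(Q||P) = Σ Q(x) log₂(Q(x)/P(x))

Computing term by term:
  Q(1)·log₂(Q(1)/P(1)) = 0.1349·log₂(0.1349/0.3334) = -0.17609
  Q(2)·log₂(Q(2)/P(2)) = 0.0099·log₂(0.0099/0.3333) = -0.05023
  Q(3)·log₂(Q(3)/P(3)) = 0.8552·log₂(0.8552/0.3333) = 1.16259

D_KL(Q||P) = -0.17609 - 0.05023 + 1.16259 = 0.93627 ≈ 0.9363 bits

These are NOT equal (difference: 0.7367 bits). KL divergence is asymmetric: D_KL(P||Q) ≠ D_KL(Q||P) in general.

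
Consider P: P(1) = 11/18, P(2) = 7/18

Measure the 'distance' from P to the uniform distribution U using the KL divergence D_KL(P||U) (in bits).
0.0359 bits

U(i) = 1/2 for all i

D_KL(P||U) = Σ P(x) log₂(P(x) / (1/2))
           = Σ P(x) log₂(P(x)) + log₂(2)
           = log₂(2) - H(P)

H(P) = -Σ P(x) log₂(P(x)):
  -P(1)·log₂(P(1)) = -(11/18)·log₂(11/18) = 0.43419
  -P(2)·log₂(P(2)) = -(7/18)·log₂(7/18) = 0.52989
H(P) = 0.43419 + 0.52989 = 0.96408 bits

log₂(2) = 1.00000 bits

D_KL(P||U) = 1.00000 - 0.96408 = 0.03592 ≈ 0.0359 bits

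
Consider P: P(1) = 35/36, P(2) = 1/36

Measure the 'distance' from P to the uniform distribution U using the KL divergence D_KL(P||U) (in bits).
0.8169 bits

U(i) = 1/2 for all i

D_KL(P||U) = Σ P(x) log₂(P(x) / (1/2))
           = Σ P(x) log₂(P(x)) + log₂(2)
           = log₂(2) - H(P)

H(P) = -Σ P(x) log₂(P(x)):
  -P(1)·log₂(P(1)) = -(35/36)·log₂(35/36) = 0.03951
  -P(2)·log₂(P(2)) = -(1/36)·log₂(1/36) = 0.14361
H(P) = 0.03951 + 0.14361 = 0.18312 bits

log₂(2) = 1.00000 bits

D_KL(P||U) = 1.00000 - 0.18312 = 0.81688 ≈ 0.8169 bits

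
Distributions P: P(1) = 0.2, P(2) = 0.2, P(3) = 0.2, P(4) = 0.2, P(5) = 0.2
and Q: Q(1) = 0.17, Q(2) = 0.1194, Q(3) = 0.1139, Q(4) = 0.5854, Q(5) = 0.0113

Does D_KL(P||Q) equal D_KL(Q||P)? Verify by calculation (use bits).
D_KL(P||Q) = 0.8774 bits, D_KL(Q||P) = 0.6390 bits. No — D_KL(P||Q) ≠ D_KL(Q||P) for this pair.

D_KL(P||Q) = Σ P(x) log₂(P(x)/Q(x))

Computing term by term:
  P(1)·log₂(P(1)/Q(1)) = 0.2·log₂(0.2/0.17) = 0.04689
  P(2)·log₂(P(2)/Q(2)) = 0.2·log₂(0.2/0.1194) = 0.14884
  P(3)·log₂(P(3)/Q(3)) = 0.2·log₂(0.2/0.1139) = 0.16245
  P(4)·log₂(P(4)/Q(4)) = 0.2·log₂(0.2/0.5854) = -0.30988
  P(5)·log₂(P(5)/Q(5)) = 0.2·log₂(0.2/0.0113) = 0.82912

D_KL(P||Q) = 0.04689 + 0.14884 + 0.16245 - 0.30988 + 0.82912 = 0.87742 ≈ 0.8774 bits

D_KL(Q||P) = Σ Q(x) log₂(Q(x)/P(x))

Computing term by term:
  Q(1)·log₂(Q(1)/P(1)) = 0.17·log₂(0.17/0.2) = -0.03986
  Q(2)·log₂(Q(2)/P(2)) = 0.1194·log₂(0.1194/0.2) = -0.08886
  Q(3)·log₂(Q(3)/P(3)) = 0.1139·log₂(0.1139/0.2) = -0.09251
  Q(4)·log₂(Q(4)/P(4)) = 0.5854·log₂(0.5854/0.2) = 0.90703
  Q(5)·log₂(Q(5)/P(5)) = 0.0113·log₂(0.0113/0.2) = -0.04685

D_KL(Q||P) = -0.03986 - 0.08886 - 0.09251 + 0.90703 - 0.04685 = 0.63895 ≈ 0.6390 bits

These are NOT equal (difference: 0.2384 bits). KL divergence is asymmetric: D_KL(P||Q) ≠ D_KL(Q||P) in general.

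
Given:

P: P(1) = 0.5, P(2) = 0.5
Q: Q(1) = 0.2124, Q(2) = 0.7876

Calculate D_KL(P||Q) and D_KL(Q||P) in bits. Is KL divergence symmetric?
D_KL(P||Q) = 0.2898 bits, D_KL(Q||P) = 0.2540 bits. No, KL divergence is not symmetric.

D_KL(P||Q) = Σ P(x) log₂(P(x)/Q(x))

Computing term by term:
  P(1)·log₂(P(1)/Q(1)) = 0.5·log₂(0.5/0.2124) = 0.61757
  P(2)·log₂(P(2)/Q(2)) = 0.5·log₂(0.5/0.7876) = -0.32777

D_KL(P||Q) = 0.61757 - 0.32777 = 0.28980 ≈ 0.2898 bits

D_KL(Q||P) = Σ Q(x) log₂(Q(x)/P(x))

Computing term by term:
  Q(1)·log₂(Q(1)/P(1)) = 0.2124·log₂(0.2124/0.5) = -0.26234
  Q(2)·log₂(Q(2)/P(2)) = 0.7876·log₂(0.7876/0.5) = 0.51630

D_KL(Q||P) = -0.26234 + 0.51630 = 0.25396 ≈ 0.2540 bits

These are NOT equal (difference: 0.0358 bits). KL divergence is asymmetric: D_KL(P||Q) ≠ D_KL(Q||P) in general.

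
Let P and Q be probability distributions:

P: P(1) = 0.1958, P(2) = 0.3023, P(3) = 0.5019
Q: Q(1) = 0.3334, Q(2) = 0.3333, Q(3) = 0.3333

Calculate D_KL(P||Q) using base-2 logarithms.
0.1035 bits

D_KL(P||Q) = Σ P(x) log₂(P(x)/Q(x))

Computing term by term:
  P(1)·log₂(P(1)/Q(1)) = 0.1958·log₂(0.1958/0.3334) = -0.15035
  P(2)·log₂(P(2)/Q(2)) = 0.3023·log₂(0.3023/0.3333) = -0.04258
  P(3)·log₂(P(3)/Q(3)) = 0.5019·log₂(0.5019/0.3333) = 0.29641

D_KL(P||Q) = -0.15035 - 0.04258 + 0.29641 = 0.10348 ≈ 0.1035 bits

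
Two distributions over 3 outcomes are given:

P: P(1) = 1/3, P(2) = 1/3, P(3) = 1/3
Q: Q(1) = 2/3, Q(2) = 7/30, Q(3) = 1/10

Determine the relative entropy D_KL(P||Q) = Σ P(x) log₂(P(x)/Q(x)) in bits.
0.4172 bits

D_KL(P||Q) = Σ P(x) log₂(P(x)/Q(x))

Computing term by term:
  P(1)·log₂(P(1)/Q(1)) = (1/3)·log₂((1/3)/(2/3)) = -0.33333
  P(2)·log₂(P(2)/Q(2)) = (1/3)·log₂((1/3)/(7/30)) = 0.17152
  P(3)·log₂(P(3)/Q(3)) = (1/3)·log₂((1/3)/(1/10)) = 0.57899

D_KL(P||Q) = -0.33333 + 0.17152 + 0.57899 = 0.41718 ≈ 0.4172 bits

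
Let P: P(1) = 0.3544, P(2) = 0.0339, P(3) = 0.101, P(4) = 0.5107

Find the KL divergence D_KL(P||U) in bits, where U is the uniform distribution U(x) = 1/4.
0.4749 bits

U(i) = 1/4 for all i

D_KL(P||U) = Σ P(x) log₂(P(x) / (1/4))
           = Σ P(x) log₂(P(x)) + log₂(4)
           = log₂(4) - H(P)

H(P) = -Σ P(x) log₂(P(x)):
  -P(1)·log₂(P(1)) = -(0.3544)·log₂(0.3544) = 0.53038
  -P(2)·log₂(P(2)) = -(0.0339)·log₂(0.0339) = 0.16552
  -P(3)·log₂(P(3)) = -(0.101)·log₂(0.101) = 0.33406
  -P(4)·log₂(P(4)) = -(0.5107)·log₂(0.5107) = 0.49510
H(P) = 0.53038 + 0.16552 + 0.33406 + 0.49510 = 1.52506 bits

log₂(4) = 2.00000 bits

D_KL(P||U) = 2.00000 - 1.52506 = 0.47494 ≈ 0.4749 bits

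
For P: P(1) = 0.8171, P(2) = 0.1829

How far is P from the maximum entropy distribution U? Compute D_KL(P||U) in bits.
0.3136 bits

U(i) = 1/2 for all i

D_KL(P||U) = Σ P(x) log₂(P(x) / (1/2))
           = Σ P(x) log₂(P(x)) + log₂(2)
           = log₂(2) - H(P)

H(P) = -Σ P(x) log₂(P(x)):
  -P(1)·log₂(P(1)) = -(0.8171)·log₂(0.8171) = 0.23812
  -P(2)·log₂(P(2)) = -(0.1829)·log₂(0.1829) = 0.44826
H(P) = 0.23812 + 0.44826 = 0.68638 bits

log₂(2) = 1.00000 bits

D_KL(P||U) = 1.00000 - 0.68638 = 0.31362 ≈ 0.3136 bits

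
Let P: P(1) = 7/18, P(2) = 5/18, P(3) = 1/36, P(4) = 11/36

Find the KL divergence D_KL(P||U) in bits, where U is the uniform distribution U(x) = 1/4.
0.2905 bits

U(i) = 1/4 for all i

D_KL(P||U) = Σ P(x) log₂(P(x) / (1/4))
           = Σ P(x) log₂(P(x)) + log₂(4)
           = log₂(4) - H(P)

H(P) = -Σ P(x) log₂(P(x)):
  -P(1)·log₂(P(1)) = -(7/18)·log₂(7/18) = 0.52989
  -P(2)·log₂(P(2)) = -(5/18)·log₂(5/18) = 0.51333
  -P(3)·log₂(P(3)) = -(1/36)·log₂(1/36) = 0.14361
  -P(4)·log₂(P(4)) = -(11/36)·log₂(11/36) = 0.52265
H(P) = 0.52989 + 0.51333 + 0.14361 + 0.52265 = 1.70948 bits

log₂(4) = 2.00000 bits

D_KL(P||U) = 2.00000 - 1.70948 = 0.29052 ≈ 0.2905 bits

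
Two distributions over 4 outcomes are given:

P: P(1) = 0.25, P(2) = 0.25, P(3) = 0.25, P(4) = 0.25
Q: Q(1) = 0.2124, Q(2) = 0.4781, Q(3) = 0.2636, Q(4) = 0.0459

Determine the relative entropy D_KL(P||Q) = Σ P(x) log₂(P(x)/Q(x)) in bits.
0.4172 bits

D_KL(P||Q) = Σ P(x) log₂(P(x)/Q(x))

Computing term by term:
  P(1)·log₂(P(1)/Q(1)) = 0.25·log₂(0.25/0.2124) = 0.05879
  P(2)·log₂(P(2)/Q(2)) = 0.25·log₂(0.25/0.4781) = -0.23385
  P(3)·log₂(P(3)/Q(3)) = 0.25·log₂(0.25/0.2636) = -0.01911
  P(4)·log₂(P(4)/Q(4)) = 0.25·log₂(0.25/0.0459) = 0.61134

D_KL(P||Q) = 0.05879 - 0.23385 - 0.01911 + 0.61134 = 0.41717 ≈ 0.4172 bits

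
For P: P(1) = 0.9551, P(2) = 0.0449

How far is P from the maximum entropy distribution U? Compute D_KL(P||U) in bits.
0.7357 bits

U(i) = 1/2 for all i

D_KL(P||U) = Σ P(x) log₂(P(x) / (1/2))
           = Σ P(x) log₂(P(x)) + log₂(2)
           = log₂(2) - H(P)

H(P) = -Σ P(x) log₂(P(x)):
  -P(1)·log₂(P(1)) = -(0.9551)·log₂(0.9551) = 0.06330
  -P(2)·log₂(P(2)) = -(0.0449)·log₂(0.0449) = 0.20102
H(P) = 0.06330 + 0.20102 = 0.26432 bits

log₂(2) = 1.00000 bits

D_KL(P||U) = 1.00000 - 0.26432 = 0.73568 ≈ 0.7357 bits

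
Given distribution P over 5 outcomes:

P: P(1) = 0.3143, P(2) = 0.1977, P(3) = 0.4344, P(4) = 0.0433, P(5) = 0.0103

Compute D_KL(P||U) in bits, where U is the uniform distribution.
0.5481 bits

U(i) = 1/5 for all i

D_KL(P||U) = Σ P(x) log₂(P(x) / (1/5))
           = Σ P(x) log₂(P(x)) + log₂(5)
           = log₂(5) - H(P)

H(P) = -Σ P(x) log₂(P(x)):
  -P(1)·log₂(P(1)) = -(0.3143)·log₂(0.3143) = 0.52481
  -P(2)·log₂(P(2)) = -(0.1977)·log₂(0.1977) = 0.46234
  -P(3)·log₂(P(3)) = -(0.4344)·log₂(0.4344) = 0.52254
  -P(4)·log₂(P(4)) = -(0.0433)·log₂(0.0433) = 0.19613
  -P(5)·log₂(P(5)) = -(0.0103)·log₂(0.0103) = 0.06799
H(P) = 0.52481 + 0.46234 + 0.52254 + 0.19613 + 0.06799 = 1.77381 bits

log₂(5) = 2.32193 bits

D_KL(P||U) = 2.32193 - 1.77381 = 0.54812 ≈ 0.5481 bits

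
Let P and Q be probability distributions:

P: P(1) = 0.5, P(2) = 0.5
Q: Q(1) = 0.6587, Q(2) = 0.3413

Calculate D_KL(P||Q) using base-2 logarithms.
0.0766 bits

D_KL(P||Q) = Σ P(x) log₂(P(x)/Q(x))

Computing term by term:
  P(1)·log₂(P(1)/Q(1)) = 0.5·log₂(0.5/0.6587) = -0.19885
  P(2)·log₂(P(2)/Q(2)) = 0.5·log₂(0.5/0.3413) = 0.27544

D_KL(P||Q) = -0.19885 + 0.27544 = 0.07659 ≈ 0.0766 bits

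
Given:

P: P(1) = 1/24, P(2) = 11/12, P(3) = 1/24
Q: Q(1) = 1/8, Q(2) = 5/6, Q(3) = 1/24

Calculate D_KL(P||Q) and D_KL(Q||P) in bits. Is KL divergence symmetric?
D_KL(P||Q) = 0.0600 bits, D_KL(Q||P) = 0.0835 bits. No, KL divergence is not symmetric.

D_KL(P||Q) = Σ P(x) log₂(P(x)/Q(x))

Computing term by term:
  P(1)·log₂(P(1)/Q(1)) = (1/24)·log₂((1/24)/(1/8)) = -0.06604
  P(2)·log₂(P(2)/Q(2)) = (11/12)·log₂((11/12)/(5/6)) = 0.12604
  P(3)·log₂(P(3)/Q(3)) = (1/24)·log₂((1/24)/(1/24)) = 0.00000

D_KL(P||Q) = -0.06604 + 0.12604 + 0.00000 = 0.06000 ≈ 0.0600 bits

D_KL(Q||P) = Σ Q(x) log₂(Q(x)/P(x))

Computing term by term:
  Q(1)·log₂(Q(1)/P(1)) = (1/8)·log₂((1/8)/(1/24)) = 0.19812
  Q(2)·log₂(Q(2)/P(2)) = (5/6)·log₂((5/6)/(11/12)) = -0.11459
  Q(3)·log₂(Q(3)/P(3)) = (1/24)·log₂((1/24)/(1/24)) = 0.00000

D_KL(Q||P) = 0.19812 - 0.11459 + 0.00000 = 0.08353 ≈ 0.0835 bits

These are NOT equal (difference: 0.0235 bits). KL divergence is asymmetric: D_KL(P||Q) ≠ D_KL(Q||P) in general.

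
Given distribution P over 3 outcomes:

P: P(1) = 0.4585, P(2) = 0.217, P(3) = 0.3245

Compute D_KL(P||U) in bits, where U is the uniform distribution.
0.0639 bits

U(i) = 1/3 for all i

D_KL(P||U) = Σ P(x) log₂(P(x) / (1/3))
           = Σ P(x) log₂(P(x)) + log₂(3)
           = log₂(3) - H(P)

H(P) = -Σ P(x) log₂(P(x)):
  -P(1)·log₂(P(1)) = -(0.4585)·log₂(0.4585) = 0.51582
  -P(2)·log₂(P(2)) = -(0.217)·log₂(0.217) = 0.47832
  -P(3)·log₂(P(3)) = -(0.3245)·log₂(0.3245) = 0.52689
H(P) = 0.51582 + 0.47832 + 0.52689 = 1.52103 bits

log₂(3) = 1.58496 bits

D_KL(P||U) = 1.58496 - 1.52103 = 0.06393 ≈ 0.0639 bits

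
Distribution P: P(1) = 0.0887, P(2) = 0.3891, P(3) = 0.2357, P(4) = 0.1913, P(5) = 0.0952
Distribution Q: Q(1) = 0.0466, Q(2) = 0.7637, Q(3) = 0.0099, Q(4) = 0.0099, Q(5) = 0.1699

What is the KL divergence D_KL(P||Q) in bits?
1.5195 bits

D_KL(P||Q) = Σ P(x) log₂(P(x)/Q(x))

Computing term by term:
  P(1)·log₂(P(1)/Q(1)) = 0.0887·log₂(0.0887/0.0466) = 0.08237
  P(2)·log₂(P(2)/Q(2)) = 0.3891·log₂(0.3891/0.7637) = -0.37854
  P(3)·log₂(P(3)/Q(3)) = 0.2357·log₂(0.2357/0.0099) = 1.07795
  P(4)·log₂(P(4)/Q(4)) = 0.1913·log₂(0.1913/0.0099) = 0.81728
  P(5)·log₂(P(5)/Q(5)) = 0.0952·log₂(0.0952/0.1699) = -0.07955

D_KL(P||Q) = 0.08237 - 0.37854 + 1.07795 + 0.81728 - 0.07955 = 1.51951 ≈ 1.5195 bits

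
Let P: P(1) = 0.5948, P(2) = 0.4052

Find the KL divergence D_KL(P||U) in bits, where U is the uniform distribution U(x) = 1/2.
0.0261 bits

U(i) = 1/2 for all i

D_KL(P||U) = Σ P(x) log₂(P(x) / (1/2))
           = Σ P(x) log₂(P(x)) + log₂(2)
           = log₂(2) - H(P)

H(P) = -Σ P(x) log₂(P(x)):
  -P(1)·log₂(P(1)) = -(0.5948)·log₂(0.5948) = 0.44582
  -P(2)·log₂(P(2)) = -(0.4052)·log₂(0.4052) = 0.52809
H(P) = 0.44582 + 0.52809 = 0.97391 bits

log₂(2) = 1.00000 bits

D_KL(P||U) = 1.00000 - 0.97391 = 0.02609 ≈ 0.0261 bits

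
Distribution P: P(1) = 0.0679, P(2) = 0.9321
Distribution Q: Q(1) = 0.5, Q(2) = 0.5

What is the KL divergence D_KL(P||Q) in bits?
0.6420 bits

D_KL(P||Q) = Σ P(x) log₂(P(x)/Q(x))

Computing term by term:
  P(1)·log₂(P(1)/Q(1)) = 0.0679·log₂(0.0679/0.5) = -0.19558
  P(2)·log₂(P(2)/Q(2)) = 0.9321·log₂(0.9321/0.5) = 0.83754

D_KL(P||Q) = -0.19558 + 0.83754 = 0.64196 ≈ 0.6420 bits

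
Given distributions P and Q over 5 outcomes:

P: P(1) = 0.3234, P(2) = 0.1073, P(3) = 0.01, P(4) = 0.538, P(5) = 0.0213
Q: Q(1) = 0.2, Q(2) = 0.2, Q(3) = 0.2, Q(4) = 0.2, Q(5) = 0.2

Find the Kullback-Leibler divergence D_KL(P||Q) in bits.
0.7838 bits

D_KL(P||Q) = Σ P(x) log₂(P(x)/Q(x))

Computing term by term:
  P(1)·log₂(P(1)/Q(1)) = 0.3234·log₂(0.3234/0.2) = 0.22422
  P(2)·log₂(P(2)/Q(2)) = 0.1073·log₂(0.1073/0.2) = -0.09639
  P(3)·log₂(P(3)/Q(3)) = 0.01·log₂(0.01/0.2) = -0.04322
  P(4)·log₂(P(4)/Q(4)) = 0.538·log₂(0.538/0.2) = 0.76805
  P(5)·log₂(P(5)/Q(5)) = 0.0213·log₂(0.0213/0.2) = -0.06882

D_KL(P||Q) = 0.22422 - 0.09639 - 0.04322 + 0.76805 - 0.06882 = 0.78384 ≈ 0.7838 bits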